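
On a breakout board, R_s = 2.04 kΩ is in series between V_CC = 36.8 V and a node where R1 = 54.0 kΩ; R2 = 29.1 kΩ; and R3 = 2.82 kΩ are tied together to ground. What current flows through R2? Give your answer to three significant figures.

I ≈ 0.691 mA

Parallel bank: R_p = 1/(1/54.0 + 1/29.1 + 1/2.82) = 2.454 kΩ.
Node voltage V_A = V_CC · R_p/(R_s + R_p) = 36.8 × 0.5461 = 20.10 V.
Branch current I = V_A/R2 = 20.10/29.1 = 0.6906 mA.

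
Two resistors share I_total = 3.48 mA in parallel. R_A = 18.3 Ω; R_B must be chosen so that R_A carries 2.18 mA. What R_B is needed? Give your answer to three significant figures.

R_B ≈ 30.7 Ω

In a two-way split, I_A/I_total = R_B/(R_A + R_B).
2.18/3.48 = R_B/(R_A + R_B) → R_B = R_A · (0.6264)/(1 − 0.6264) = 18.3 × 1.677 = 30.69 Ω.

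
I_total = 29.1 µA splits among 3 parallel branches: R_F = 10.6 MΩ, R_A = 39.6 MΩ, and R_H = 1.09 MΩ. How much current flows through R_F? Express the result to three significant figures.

Conductances: ΣG = 1/10.6 + 1/39.6 + 1/1.09 = 1.037 (1/MΩ).
R_F takes the fraction G_k/ΣG = 0.09434/1.037 = 0.09097, so I = 29.1 × 0.09097 = 2.647 µA.

I ≈ 2.65 µA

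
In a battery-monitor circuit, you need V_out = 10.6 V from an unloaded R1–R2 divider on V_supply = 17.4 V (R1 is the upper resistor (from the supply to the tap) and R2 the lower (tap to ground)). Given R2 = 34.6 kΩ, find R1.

R1 ≈ 22.2 kΩ

V_out/V_supply = R2/(R1+R2) = 0.6092.
So R1 = R2 · (V_supply/V_out − 1) = 34.6 × (17.4/10.6 − 1) = 34.6 × 0.6415 = 22.20 kΩ.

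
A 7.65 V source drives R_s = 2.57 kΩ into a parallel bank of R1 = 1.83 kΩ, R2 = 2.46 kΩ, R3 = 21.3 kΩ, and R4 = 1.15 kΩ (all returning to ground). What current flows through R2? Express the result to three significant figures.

Combine the parallel branches: R_p = (1/1.83 + 1/2.46 + 1/21.3 + 1/1.15)⁻¹ = 0.5349 kΩ.
V_A = 7.65 × 0.5349/3.105 = 1.318 V.
Branch current I = V_A/R2 = 1.318/2.46 = 0.5357 mA.

I ≈ 0.536 mA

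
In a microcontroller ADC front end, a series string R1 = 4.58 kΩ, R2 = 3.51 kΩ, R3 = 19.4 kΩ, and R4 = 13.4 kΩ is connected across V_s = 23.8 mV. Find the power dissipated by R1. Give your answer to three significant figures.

Series current I = V_s/ΣR = 23.8/40.89 = 0.5820 µA.
P = I²R = 0.3388 × 4.58 = 1.552 nW.

P ≈ 1.55 nW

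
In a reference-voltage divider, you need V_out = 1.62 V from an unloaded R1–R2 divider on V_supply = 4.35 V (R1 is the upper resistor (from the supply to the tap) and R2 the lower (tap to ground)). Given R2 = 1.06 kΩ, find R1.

Required fraction k = V_out/V_supply = 0.3724.
Rearranging, R1 = R2·(1−k)/k = 1.06 × 1.685 = 1.786 kΩ.

R1 ≈ 1.79 kΩ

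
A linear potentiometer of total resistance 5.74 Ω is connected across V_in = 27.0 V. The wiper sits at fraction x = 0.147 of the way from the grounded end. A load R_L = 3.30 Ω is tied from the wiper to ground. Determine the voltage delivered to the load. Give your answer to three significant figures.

The pot divides into 4.896 Ω above the wiper and 0.8438 Ω below.
(x·R_p) ‖ R_L = 0.6720 Ω.
V_out = 27.0 × 0.6720/(4.896 + 0.6720) = 3.258 V.

V_out ≈ 3.26 V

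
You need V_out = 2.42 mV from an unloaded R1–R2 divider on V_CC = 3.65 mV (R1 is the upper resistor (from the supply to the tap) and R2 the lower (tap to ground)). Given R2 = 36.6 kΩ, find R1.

V_out/V_CC = R2/(R1+R2) = 0.6630.
R1 = R2·(1/k − 1) = 36.6 × 0.5083 = 18.60 kΩ.

R1 ≈ 18.6 kΩ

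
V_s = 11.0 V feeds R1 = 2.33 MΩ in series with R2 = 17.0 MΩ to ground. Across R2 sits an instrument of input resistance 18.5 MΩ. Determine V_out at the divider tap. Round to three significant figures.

The load sits in parallel with R2, giving an effective lower resistance R2' = R2·R_L/(R2+R_L) = 8.859 MΩ.
Now apply the divider: V_out = 11.0 × 0.7918 = 8.709 V.

V_out ≈ 8.71 V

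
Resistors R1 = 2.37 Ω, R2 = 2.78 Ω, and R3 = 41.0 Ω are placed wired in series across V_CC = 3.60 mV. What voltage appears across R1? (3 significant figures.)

Total series resistance ΣR = 2.37 + 2.78 + 41.0 = 46.15 Ω.
By the voltage-divider rule, V = 3.60 × 2.370/46.15 = 0.1849 mV.

V ≈ 0.185 mV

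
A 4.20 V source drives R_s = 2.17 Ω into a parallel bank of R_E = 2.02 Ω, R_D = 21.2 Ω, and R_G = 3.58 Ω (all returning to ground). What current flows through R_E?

Equivalent of the parallel group: R_p = 1.217 Ω.
V_A = 4.20 × 1.217/3.387 = 1.509 V.
Branch current I = V_A/R_E = 1.509/2.02 = 0.7472 A.

I ≈ 0.747 A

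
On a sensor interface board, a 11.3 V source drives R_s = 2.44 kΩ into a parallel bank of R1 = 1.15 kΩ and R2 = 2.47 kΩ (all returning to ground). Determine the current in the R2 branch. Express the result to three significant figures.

Combine the parallel branches: R_p = (1/1.15 + 1/2.47)⁻¹ = 0.7847 kΩ.
Node voltage V_A = V_supply · R_p/(R_s + R_p) = 11.3 × 0.2433 = 2.750 V.
I(R2) = V_A / R2 = 2.750/2.47 = 1.113 mA.

I ≈ 1.11 mA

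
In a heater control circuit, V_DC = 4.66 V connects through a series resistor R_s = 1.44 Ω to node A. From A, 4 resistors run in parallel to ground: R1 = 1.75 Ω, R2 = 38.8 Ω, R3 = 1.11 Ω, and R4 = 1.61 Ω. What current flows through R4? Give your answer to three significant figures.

Equivalent of the parallel group: R_p = 0.4719 Ω.
V_A = 4.66 × 0.4719/1.912 = 1.150 V.
Branch current I = V_A/R4 = 1.150/1.61 = 0.7144 A.

I ≈ 0.714 A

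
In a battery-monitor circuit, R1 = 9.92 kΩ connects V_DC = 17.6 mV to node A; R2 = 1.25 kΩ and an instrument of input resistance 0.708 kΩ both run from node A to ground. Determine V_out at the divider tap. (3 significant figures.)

The load sits in parallel with R2, giving an effective lower resistance R2' = R2·R_L/(R2+R_L) = 0.4520 kΩ.
Voltage divider with the loaded lower leg: V_out = 17.6 × 0.4520/(9.92 + 0.4520) = 17.6 × 0.04358 = 0.7670 mV.

V_out ≈ 0.767 mV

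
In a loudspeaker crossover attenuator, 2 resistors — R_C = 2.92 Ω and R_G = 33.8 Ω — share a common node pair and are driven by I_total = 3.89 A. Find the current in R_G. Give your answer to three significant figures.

Two-branch current divider: I_k = I_total · R_other/(R_1 + R_2).
I(R_G) = 3.89 × 2.92/(2.92 + 33.8) = 3.89 × 0.07952 = 0.3093 A.

I ≈ 0.309 A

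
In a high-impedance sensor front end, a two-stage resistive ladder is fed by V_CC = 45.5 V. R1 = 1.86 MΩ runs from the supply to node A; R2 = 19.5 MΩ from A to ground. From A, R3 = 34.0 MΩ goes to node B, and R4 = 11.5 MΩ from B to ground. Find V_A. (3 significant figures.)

V_A ≈ 40.0 V

Looking into the second stage from A: R3 + R4 = 45.50 MΩ appears in parallel with R2.
R2 ‖ (R3+R4) = 13.65 MΩ.
First divider: V_A = V_CC · 13.65/(1.86 + 13.65) = 40.04 V.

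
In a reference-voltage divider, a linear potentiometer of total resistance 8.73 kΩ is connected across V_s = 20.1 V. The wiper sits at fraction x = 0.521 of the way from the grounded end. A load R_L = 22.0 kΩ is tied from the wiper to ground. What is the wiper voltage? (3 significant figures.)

The pot divides into 4.182 kΩ above the wiper and 4.548 kΩ below.
R_L loads the lower segment: effective lower R = 3.769 kΩ.
Loaded-divider output: V_out = 20.1 × 0.4741 = 9.528 V.

V_out ≈ 9.53 V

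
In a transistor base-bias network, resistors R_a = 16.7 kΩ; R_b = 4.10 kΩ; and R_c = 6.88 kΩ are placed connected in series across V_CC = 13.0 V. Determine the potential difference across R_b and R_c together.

Total series resistance ΣR = 16.7 + 4.10 + 6.88 = 27.68 kΩ.
R_{R_b..R_c} = 4.10 + 6.88 = 10.98 kΩ.
Voltage divider: V = V_CC · (10.98 / 27.68) = 13.0 × 0.3967 = 5.157 V.

V ≈ 5.16 V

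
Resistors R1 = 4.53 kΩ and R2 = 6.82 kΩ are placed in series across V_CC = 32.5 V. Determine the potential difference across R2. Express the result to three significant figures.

Total series resistance ΣR = 4.53 + 6.82 = 11.35 kΩ.
Voltage divider: V = V_CC · (6.820 / 11.35) = 32.5 × 0.6009 = 19.53 V.

V ≈ 19.5 V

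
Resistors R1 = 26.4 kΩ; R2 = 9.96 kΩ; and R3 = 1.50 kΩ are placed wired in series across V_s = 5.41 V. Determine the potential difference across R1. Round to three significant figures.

Total series resistance ΣR = 26.4 + 9.96 + 1.50 = 37.86 kΩ.
By the voltage-divider rule, V = 5.41 × 26.40/37.86 = 3.772 V.

V ≈ 3.77 V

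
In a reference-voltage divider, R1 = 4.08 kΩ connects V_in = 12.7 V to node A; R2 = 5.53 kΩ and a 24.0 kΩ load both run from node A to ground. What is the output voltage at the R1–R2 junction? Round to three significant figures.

V_out ≈ 6.66 V

First combine the lower leg with the load: R2 ‖ R_L = 4.494 kΩ.
Now apply the divider: V_out = 12.7 × 0.5242 = 6.657 V.
(Unloaded it would be 7.31 V; the load pulls it down.)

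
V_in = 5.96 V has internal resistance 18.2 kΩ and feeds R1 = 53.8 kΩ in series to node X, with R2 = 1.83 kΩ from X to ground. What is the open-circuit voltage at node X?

R1' = 18.2 + 53.8 = 72.00 kΩ (source resistance + R1).
V_th is the unloaded tap voltage: V_in · R2/(R1'+R2) = 5.96 × 0.02479 = 0.1477 V.

V_th ≈ 0.148 V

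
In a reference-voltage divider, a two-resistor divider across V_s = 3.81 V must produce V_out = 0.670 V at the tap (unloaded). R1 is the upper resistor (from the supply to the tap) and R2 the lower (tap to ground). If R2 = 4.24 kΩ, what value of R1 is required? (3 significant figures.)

The divider ratio is R2/(R1+R2) = 0.670/3.81 = 0.1759.
Rearranging, R1 = R2·(1−k)/k = 4.24 × 4.687 = 19.87 kΩ.

R1 ≈ 19.9 kΩ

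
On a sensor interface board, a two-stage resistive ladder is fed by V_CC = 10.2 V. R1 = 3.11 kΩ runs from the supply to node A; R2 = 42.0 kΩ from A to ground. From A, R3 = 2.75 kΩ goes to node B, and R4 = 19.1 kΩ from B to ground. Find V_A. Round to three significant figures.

The second stage (R3 + R4 = 21.85 kΩ) loads node A in parallel with R2.
R2 ‖ (R3+R4) = 14.37 kΩ.
V_A = 10.2 × 14.37/(3.11 + 14.37) = 8.386 V.

V_A ≈ 8.39 V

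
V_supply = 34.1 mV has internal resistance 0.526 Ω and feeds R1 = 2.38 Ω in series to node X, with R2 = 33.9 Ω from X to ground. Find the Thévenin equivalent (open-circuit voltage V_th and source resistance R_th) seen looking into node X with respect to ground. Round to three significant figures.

V_th ≈ 31.4 mV, R_th ≈ 2.68 Ω

R1' = 0.526 + 2.38 = 2.906 Ω (source resistance + R1).
Open-circuit (no load on X): V_th = V_supply · R2/(R1' + R2) = 34.1 × 33.9/(2.906 + 33.9) = 31.41 mV.
Zeroing V_supply shorts the top of R1' to ground, so R_th = R1' ‖ R2 = 2.677 Ω.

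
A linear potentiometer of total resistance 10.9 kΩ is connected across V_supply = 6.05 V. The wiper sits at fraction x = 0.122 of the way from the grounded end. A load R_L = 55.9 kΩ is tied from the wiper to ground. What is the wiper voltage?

Split the track: R_lower = x·R_p = 1.330 kΩ, R_upper = (1−x)·R_p = 9.570 kΩ.
(x·R_p) ‖ R_L = 1.299 kΩ.
Then V_out = V_supply · 1.299/(9.570 + 1.299) = 0.7230 V.

V_out ≈ 0.723 V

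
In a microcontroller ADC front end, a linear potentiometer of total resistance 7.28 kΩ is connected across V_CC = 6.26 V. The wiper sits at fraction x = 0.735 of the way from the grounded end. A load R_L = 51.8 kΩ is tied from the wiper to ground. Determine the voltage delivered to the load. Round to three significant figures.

V_out ≈ 4.48 V

Split the track: R_lower = x·R_p = 5.351 kΩ, R_upper = (1−x)·R_p = 1.929 kΩ.
(x·R_p) ‖ R_L = 4.850 kΩ.
V_out = 6.26 × 4.850/(1.929 + 4.850) = 4.479 V.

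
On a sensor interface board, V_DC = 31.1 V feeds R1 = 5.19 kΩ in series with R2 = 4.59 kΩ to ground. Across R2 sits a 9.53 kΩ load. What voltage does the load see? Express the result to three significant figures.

The load sits in parallel with R2, giving an effective lower resistance R2' = R2·R_L/(R2+R_L) = 3.098 kΩ.
Voltage divider with the loaded lower leg: V_out = 31.1 × 3.098/(5.19 + 3.098) = 31.1 × 0.3738 = 11.62 V.

V_out ≈ 11.6 V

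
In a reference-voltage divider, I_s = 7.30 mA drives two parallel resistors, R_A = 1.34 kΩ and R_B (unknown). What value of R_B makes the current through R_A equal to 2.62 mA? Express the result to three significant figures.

In a two-way split, I_A/I_s = R_B/(R_A + R_B).
2.62/7.30 = R_B/(R_A + R_B) → R_B = R_A · (0.3589)/(1 − 0.3589) = 1.34 × 0.5598 = 0.7502 kΩ.

R_B ≈ 0.750 kΩ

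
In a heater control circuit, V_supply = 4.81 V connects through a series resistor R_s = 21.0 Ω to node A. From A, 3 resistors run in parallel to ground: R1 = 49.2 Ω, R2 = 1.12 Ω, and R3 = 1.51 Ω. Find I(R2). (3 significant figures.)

Parallel bank: R_p = 1/(1/49.2 + 1/1.12 + 1/1.51) = 0.6347 Ω.
Node voltage V_A = V_supply · R_p/(R_s + R_p) = 4.81 × 0.02934 = 0.1411 V.
Branch current I = V_A/R2 = 0.1411/1.12 = 0.1260 A.
(Equivalently: I_total = 0.2223 A, then current-divider fraction G_k/ΣG = 0.5667.)

I ≈ 0.126 A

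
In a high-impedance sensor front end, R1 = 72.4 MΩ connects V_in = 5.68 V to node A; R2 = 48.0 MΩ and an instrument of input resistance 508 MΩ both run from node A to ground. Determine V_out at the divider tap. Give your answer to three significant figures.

V_out ≈ 2.14 V

R2 ‖ R_L = (48.0 × 508)/(48.0 + 508) = 43.86 MΩ.
Voltage divider with the loaded lower leg: V_out = 5.68 × 43.86/(72.4 + 43.86) = 5.68 × 0.3772 = 2.143 V.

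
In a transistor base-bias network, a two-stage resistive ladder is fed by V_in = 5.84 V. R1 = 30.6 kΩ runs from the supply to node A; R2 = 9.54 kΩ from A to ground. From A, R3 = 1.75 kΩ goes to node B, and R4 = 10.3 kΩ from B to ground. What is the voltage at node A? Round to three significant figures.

The second stage (R3 + R4 = 12.05 kΩ) loads node A in parallel with R2.
Effective lower resistance at A: R2 ‖ 12.05 = 5.325 kΩ.
First divider: V_A = V_in · 5.325/(30.6 + 5.325) = 0.8656 V.

V_A ≈ 0.866 V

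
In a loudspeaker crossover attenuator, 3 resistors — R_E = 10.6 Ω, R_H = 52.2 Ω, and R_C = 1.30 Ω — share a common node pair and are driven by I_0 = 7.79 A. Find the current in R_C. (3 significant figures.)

I ≈ 6.79 A

Total conductance ΣG = 1/10.6 + 1/52.2 + 1/1.30 = 0.8827 (units of 1/Ω).
Current divider: I(R_C) = I_0 · G_k/ΣG = 7.79 × (0.7692/0.8827) = 7.79 × 0.8714 = 6.788 A.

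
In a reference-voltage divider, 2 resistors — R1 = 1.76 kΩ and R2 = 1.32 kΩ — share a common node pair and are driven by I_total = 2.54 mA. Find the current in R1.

I ≈ 1.09 mA

Two-branch current divider: I_k = I_total · R_other/(R_1 + R_2).
I(R1) = 2.54 × 1.32/(1.76 + 1.32) = 2.54 × 0.4286 = 1.089 mA.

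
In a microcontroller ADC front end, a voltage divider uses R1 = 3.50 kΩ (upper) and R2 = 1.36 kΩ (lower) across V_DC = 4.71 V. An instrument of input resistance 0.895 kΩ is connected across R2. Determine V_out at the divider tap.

V_out ≈ 0.629 V

First combine the lower leg with the load: R2 ‖ R_L = 0.5398 kΩ.
Then V_out = V_DC · R2'/(R1 + R2') = 4.71 × 0.5398/4.040 = 0.6293 V.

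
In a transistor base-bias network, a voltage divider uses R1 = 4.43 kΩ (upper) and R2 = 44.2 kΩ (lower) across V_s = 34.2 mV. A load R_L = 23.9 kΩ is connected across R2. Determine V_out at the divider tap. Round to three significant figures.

The load sits in parallel with R2, giving an effective lower resistance R2' = R2·R_L/(R2+R_L) = 15.51 kΩ.
Then V_out = V_s · R2'/(R1 + R2') = 34.2 × 15.51/19.94 = 26.60 mV.
(Unloaded it would be 31.1 mV; the load pulls it down.)

V_out ≈ 26.6 mV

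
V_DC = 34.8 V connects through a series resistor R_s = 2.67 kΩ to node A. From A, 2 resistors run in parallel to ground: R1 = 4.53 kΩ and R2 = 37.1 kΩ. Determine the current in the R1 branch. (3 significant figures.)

Equivalent of the parallel group: R_p = 4.037 kΩ.
V_A by voltage divider: V_A = 34.8 × 4.037/(2.67 + 4.037) = 20.95 V.
Branch current I = V_A/R1 = 20.95/4.53 = 4.624 mA.

I ≈ 4.62 mA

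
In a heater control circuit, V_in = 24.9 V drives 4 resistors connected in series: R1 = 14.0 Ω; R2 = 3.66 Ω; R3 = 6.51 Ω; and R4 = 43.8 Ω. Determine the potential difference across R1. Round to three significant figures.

V ≈ 5.13 V

ΣR = 14.0 + 3.66 + 6.51 + 43.8 = 67.97 Ω.
Voltage divider: V = V_in · (14.00 / 67.97) = 24.9 × 0.2060 = 5.129 V.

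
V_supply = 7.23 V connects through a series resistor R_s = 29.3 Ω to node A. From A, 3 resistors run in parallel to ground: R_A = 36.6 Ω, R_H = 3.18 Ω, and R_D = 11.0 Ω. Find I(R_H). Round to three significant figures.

I ≈ 0.166 A

Combine the parallel branches: R_p = (1/36.6 + 1/3.18 + 1/11.0)⁻¹ = 2.311 Ω.
Node voltage V_A = V_supply · R_p/(R_s + R_p) = 7.23 × 0.07311 = 0.5286 V.
Branch current I = V_A/R_H = 0.5286/3.18 = 0.1662 A.
(Check via current divider: I_total = 0.2287 A; share G_k/ΣG = 0.7268 → same result.)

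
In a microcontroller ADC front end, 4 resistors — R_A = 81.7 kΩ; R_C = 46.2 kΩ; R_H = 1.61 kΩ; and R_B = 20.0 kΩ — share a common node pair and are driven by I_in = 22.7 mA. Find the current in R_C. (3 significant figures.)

I ≈ 0.697 mA

Total conductance ΣG = 1/81.7 + 1/46.2 + 1/1.61 + 1/20.0 = 0.7050 (units of 1/kΩ).
Current divider: I(R_C) = I_in · G_k/ΣG = 22.7 × (0.02165/0.7050) = 22.7 × 0.03070 = 0.6969 mA.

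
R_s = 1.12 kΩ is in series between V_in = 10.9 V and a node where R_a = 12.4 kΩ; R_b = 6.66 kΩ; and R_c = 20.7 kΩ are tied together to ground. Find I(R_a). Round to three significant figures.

I ≈ 0.670 mA

Combine the parallel branches: R_p = (1/12.4 + 1/6.66 + 1/20.7)⁻¹ = 3.583 kΩ.
V_A by voltage divider: V_A = 10.9 × 3.583/(1.12 + 3.583) = 8.304 V.
I(R_a) = V_A / R_a = 8.304/12.4 = 0.6697 mA.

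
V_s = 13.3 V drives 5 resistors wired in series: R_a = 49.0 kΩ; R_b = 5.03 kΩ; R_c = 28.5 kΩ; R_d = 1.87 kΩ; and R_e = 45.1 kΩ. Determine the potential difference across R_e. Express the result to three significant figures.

Series total: ΣR = 49.0 + 5.03 + 28.5 + 1.87 + 45.1 = 129.5 kΩ.
Voltage divider: V = V_s · (45.10 / 129.5) = 13.3 × 0.3483 = 4.632 V.

V ≈ 4.63 V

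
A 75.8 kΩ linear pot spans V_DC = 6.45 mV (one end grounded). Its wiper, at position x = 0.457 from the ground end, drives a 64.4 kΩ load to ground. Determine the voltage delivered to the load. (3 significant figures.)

V_out ≈ 2.28 mV

The pot divides into 41.16 kΩ above the wiper and 34.64 kΩ below.
R_L loads the lower segment: effective lower R = 22.52 kΩ.
Loaded-divider output: V_out = 6.45 × 0.3537 = 2.281 mV.
(Unloaded: V_out = x·V_DC = 2.95 mV.)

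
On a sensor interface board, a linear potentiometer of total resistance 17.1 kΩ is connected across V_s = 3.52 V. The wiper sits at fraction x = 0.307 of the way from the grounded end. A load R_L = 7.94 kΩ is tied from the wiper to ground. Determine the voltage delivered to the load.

V_out ≈ 0.741 V

The pot divides into 11.85 kΩ above the wiper and 5.250 kΩ below.
Lower segment in parallel with the load: 5.250 ‖ 7.94 = 3.160 kΩ.
Loaded-divider output: V_out = 3.52 × 0.2105 = 0.7411 V.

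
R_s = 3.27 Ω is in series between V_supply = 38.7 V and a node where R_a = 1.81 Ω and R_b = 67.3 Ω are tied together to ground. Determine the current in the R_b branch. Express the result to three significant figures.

I ≈ 0.201 A

Equivalent of the parallel group: R_p = 1.763 Ω.
V_A by voltage divider: V_A = 38.7 × 1.763/(3.27 + 1.763) = 13.55 V.
I(R_b) = V_A / R_b = 13.55/67.3 = 0.2014 A.
(Equivalently: I_total = 7.690 A, then current-divider fraction G_k/ΣG = 0.02619.)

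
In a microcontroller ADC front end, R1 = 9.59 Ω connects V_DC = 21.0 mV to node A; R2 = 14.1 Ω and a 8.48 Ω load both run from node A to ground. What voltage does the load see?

V_out ≈ 7.47 mV

First combine the lower leg with the load: R2 ‖ R_L = 5.295 Ω.
Now apply the divider: V_out = 21.0 × 0.3557 = 7.471 mV.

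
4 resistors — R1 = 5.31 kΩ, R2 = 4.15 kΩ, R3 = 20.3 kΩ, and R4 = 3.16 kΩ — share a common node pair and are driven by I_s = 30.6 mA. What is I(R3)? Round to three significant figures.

I ≈ 1.90 mA

Total conductance ΣG = 1/5.31 + 1/4.15 + 1/20.3 + 1/3.16 = 0.7950 (units of 1/kΩ).
Current divider: I(R3) = I_s · G_k/ΣG = 30.6 × (0.04926/0.7950) = 30.6 × 0.06196 = 1.896 mA.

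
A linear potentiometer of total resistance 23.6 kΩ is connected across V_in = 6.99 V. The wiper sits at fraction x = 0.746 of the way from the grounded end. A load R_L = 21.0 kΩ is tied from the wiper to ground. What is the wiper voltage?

Split the track: R_lower = x·R_p = 17.61 kΩ, R_upper = (1−x)·R_p = 5.994 kΩ.
R_L loads the lower segment: effective lower R = 9.577 kΩ.
Then V_out = V_in · 9.577/(5.994 + 9.577) = 4.299 V.

V_out ≈ 4.30 V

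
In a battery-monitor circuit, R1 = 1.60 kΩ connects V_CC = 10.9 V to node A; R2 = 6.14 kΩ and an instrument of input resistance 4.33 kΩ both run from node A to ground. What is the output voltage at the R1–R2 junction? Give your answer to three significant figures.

V_out ≈ 6.69 V

The load sits in parallel with R2, giving an effective lower resistance R2' = R2·R_L/(R2+R_L) = 2.539 kΩ.
Now apply the divider: V_out = 10.9 × 0.6135 = 6.687 V.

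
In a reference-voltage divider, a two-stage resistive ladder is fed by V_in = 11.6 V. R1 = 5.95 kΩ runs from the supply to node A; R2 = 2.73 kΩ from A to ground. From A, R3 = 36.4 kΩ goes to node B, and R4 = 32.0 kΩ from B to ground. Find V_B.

V_B ≈ 1.66 V

Looking into the second stage from A: R3 + R4 = 68.40 kΩ appears in parallel with R2.
Effective lower resistance at A: R2 ‖ 68.40 = 2.625 kΩ.
V_A = 11.6 × 2.625/(5.95 + 2.625) = 3.551 V.
V_B = V_A × 0.4678 = 1.661 V.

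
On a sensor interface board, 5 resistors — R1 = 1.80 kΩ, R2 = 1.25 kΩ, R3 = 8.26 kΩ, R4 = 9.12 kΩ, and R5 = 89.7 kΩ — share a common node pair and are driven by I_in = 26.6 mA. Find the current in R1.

Total conductance ΣG = 1/1.80 + 1/1.25 + 1/8.26 + 1/9.12 + 1/89.7 = 1.597 (units of 1/kΩ).
By the current-divider rule, I = I_in · G_k/ΣG = 26.6 × 0.3478 = 9.251 mA.

I ≈ 9.25 mA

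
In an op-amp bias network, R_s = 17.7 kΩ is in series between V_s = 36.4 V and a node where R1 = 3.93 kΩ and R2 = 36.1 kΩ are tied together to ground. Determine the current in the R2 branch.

Equivalent of the parallel group: R_p = 3.544 kΩ.
V_A = 36.4 × 3.544/21.24 = 6.073 V.
I(R2) = V_A / R2 = 6.073/36.1 = 0.1682 mA.

I ≈ 0.168 mA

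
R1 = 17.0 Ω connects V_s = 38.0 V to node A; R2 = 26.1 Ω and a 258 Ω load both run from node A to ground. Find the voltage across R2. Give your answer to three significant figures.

V_out ≈ 22.1 V

First combine the lower leg with the load: R2 ‖ R_L = 23.70 Ω.
Then V_out = V_s · R2'/(R1 + R2') = 38.0 × 23.70/40.70 = 22.13 V.
(Unloaded it would be 23.0 V; the load pulls it down.)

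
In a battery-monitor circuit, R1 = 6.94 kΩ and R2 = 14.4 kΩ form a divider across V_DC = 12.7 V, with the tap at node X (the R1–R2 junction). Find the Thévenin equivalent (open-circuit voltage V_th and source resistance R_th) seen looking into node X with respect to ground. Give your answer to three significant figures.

Open-circuit (no load on X): V_th = V_DC · R2/(R1 + R2) = 12.7 × 14.4/(6.940 + 14.4) = 8.570 V.
With V_DC suppressed (replaced by a short), R_th = R1 ‖ R2 = (6.940 × 14.4)/(6.940 + 14.4) = 4.683 kΩ.

V_th ≈ 8.57 V, R_th ≈ 4.68 kΩ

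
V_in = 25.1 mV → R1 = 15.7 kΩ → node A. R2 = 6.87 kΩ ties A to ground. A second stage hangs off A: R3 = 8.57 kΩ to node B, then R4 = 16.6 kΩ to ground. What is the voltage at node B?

V_B ≈ 4.23 mV

The second stage (R3 + R4 = 25.17 kΩ) loads node A in parallel with R2.
Effective lower resistance at A: R2 ‖ 25.17 = 5.397 kΩ.
V_A = 25.1 × 5.397/(15.7 + 5.397) = 6.421 mV.
Stage 2 is unloaded, so V_B = V_A · R4/(R3+R4) = 6.421 × 16.6/25.17 = 4.235 mV.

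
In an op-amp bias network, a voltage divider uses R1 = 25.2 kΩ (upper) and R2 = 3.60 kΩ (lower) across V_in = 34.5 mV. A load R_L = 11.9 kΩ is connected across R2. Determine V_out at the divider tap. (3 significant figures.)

V_out ≈ 3.41 mV

First combine the lower leg with the load: R2 ‖ R_L = 2.764 kΩ.
Now apply the divider: V_out = 34.5 × 0.09884 = 3.410 mV.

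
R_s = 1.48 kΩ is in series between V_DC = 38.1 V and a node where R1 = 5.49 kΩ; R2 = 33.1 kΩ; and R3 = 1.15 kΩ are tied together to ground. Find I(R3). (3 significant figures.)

Equivalent of the parallel group: R_p = 0.9243 kΩ.
V_A = 38.1 × 0.9243/2.404 = 14.65 V.
I(R3) = V_A / R3 = 14.65/1.15 = 12.74 mA.

I ≈ 12.7 mA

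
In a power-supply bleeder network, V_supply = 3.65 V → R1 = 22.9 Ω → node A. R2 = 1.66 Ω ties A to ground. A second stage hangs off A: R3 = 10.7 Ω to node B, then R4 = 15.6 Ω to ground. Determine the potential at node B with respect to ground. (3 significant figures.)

Looking into the second stage from A: R3 + R4 = 26.30 Ω appears in parallel with R2.
R2 ‖ (R3+R4) = 1.561 Ω.
First divider: V_A = V_supply · 1.561/(22.9 + 1.561) = 0.2330 V.
Then the unloaded second divider: V_B = V_A × R4/(R3+R4) = 0.2330 × 0.5932 = 0.1382 V.

V_B ≈ 0.138 V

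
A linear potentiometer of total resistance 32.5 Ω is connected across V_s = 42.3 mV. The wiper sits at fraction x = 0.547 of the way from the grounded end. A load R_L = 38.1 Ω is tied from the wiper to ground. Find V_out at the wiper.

V_out ≈ 19.1 mV

The pot divides into 14.72 Ω above the wiper and 17.78 Ω below.
Lower segment in parallel with the load: 17.78 ‖ 38.1 = 12.12 Ω.
V_out = 42.3 × 12.12/(14.72 + 12.12) = 19.10 mV.
(Unloaded: V_out = x·V_s = 23.1 mV.)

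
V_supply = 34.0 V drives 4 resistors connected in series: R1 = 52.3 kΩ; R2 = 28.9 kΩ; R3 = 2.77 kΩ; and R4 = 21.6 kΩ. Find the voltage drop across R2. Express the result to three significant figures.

V ≈ 9.31 V

ΣR = 52.3 + 28.9 + 2.77 + 21.6 = 105.6 kΩ.
Voltage divider: V = V_supply · (28.90 / 105.6) = 34.0 × 0.2738 = 9.308 V.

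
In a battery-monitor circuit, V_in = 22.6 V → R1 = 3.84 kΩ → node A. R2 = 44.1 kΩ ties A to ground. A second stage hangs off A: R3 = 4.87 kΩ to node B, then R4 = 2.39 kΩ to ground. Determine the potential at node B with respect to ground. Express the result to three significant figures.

The second stage (R3 + R4 = 7.260 kΩ) loads node A in parallel with R2.
R2 ‖ (R3+R4) = 6.234 kΩ.
So V_A = 22.6 × 0.6188 = 13.99 V.
V_B = V_A × 0.3292 = 4.604 V.

V_B ≈ 4.60 V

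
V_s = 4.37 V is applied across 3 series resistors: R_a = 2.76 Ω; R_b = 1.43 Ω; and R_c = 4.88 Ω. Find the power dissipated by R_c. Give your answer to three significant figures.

P ≈ 1.13 W

The common current is I = 4.37/9.070 = 0.4818 A.
V(R_c) = I·R = 2.351 V; P = V·I = 2.351 × 0.4818 = 1.133 W.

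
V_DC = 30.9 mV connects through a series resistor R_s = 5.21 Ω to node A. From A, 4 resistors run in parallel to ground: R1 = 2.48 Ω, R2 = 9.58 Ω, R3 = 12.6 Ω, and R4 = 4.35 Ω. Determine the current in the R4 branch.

I ≈ 1.35 mA

Equivalent of the parallel group: R_p = 1.224 Ω.
V_A by voltage divider: V_A = 30.9 × 1.224/(5.21 + 1.224) = 5.879 mV.
Branch current I = V_A/R4 = 5.879/4.35 = 1.352 mA.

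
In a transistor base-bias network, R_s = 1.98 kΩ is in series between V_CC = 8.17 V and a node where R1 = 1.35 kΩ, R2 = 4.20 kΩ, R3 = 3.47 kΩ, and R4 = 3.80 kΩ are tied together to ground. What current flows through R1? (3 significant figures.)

I ≈ 1.50 mA

Parallel bank: R_p = 1/(1/1.35 + 1/4.20 + 1/3.47 + 1/3.80) = 0.6535 kΩ.
Node voltage V_A = V_CC · R_p/(R_s + R_p) = 8.17 × 0.2482 = 2.027 V.
Branch current I = V_A/R1 = 2.027/1.35 = 1.502 mA.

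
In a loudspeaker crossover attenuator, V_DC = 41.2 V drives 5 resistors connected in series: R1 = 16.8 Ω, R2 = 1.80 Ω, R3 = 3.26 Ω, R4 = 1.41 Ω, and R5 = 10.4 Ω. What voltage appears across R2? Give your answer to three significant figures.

ΣR = 16.8 + 1.80 + 3.26 + 1.41 + 10.4 = 33.67 Ω.
V = V_DC · R/ΣR = 41.2 × 0.05346 = 2.203 V.

V ≈ 2.20 V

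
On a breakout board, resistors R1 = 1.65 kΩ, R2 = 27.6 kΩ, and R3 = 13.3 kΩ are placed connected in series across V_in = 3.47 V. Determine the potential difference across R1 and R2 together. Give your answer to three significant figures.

ΣR = 1.65 + 27.6 + 13.3 = 42.55 kΩ.
R_{R1..R2} = 1.65 + 27.6 = 29.25 kΩ.
V = V_in · R/ΣR = 3.47 × 0.6874 = 2.385 V.

V ≈ 2.39 V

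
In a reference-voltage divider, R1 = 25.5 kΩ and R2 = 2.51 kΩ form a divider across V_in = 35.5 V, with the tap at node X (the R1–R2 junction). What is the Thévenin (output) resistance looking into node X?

With V_in suppressed (replaced by a short), R_th = R1 ‖ R2 = (25.50 × 2.51)/(25.50 + 2.51) = 2.285 kΩ.

R_th ≈ 2.29 kΩ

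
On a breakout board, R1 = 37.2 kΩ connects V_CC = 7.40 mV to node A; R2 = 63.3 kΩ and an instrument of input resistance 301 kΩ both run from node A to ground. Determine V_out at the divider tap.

The load sits in parallel with R2, giving an effective lower resistance R2' = R2·R_L/(R2+R_L) = 52.30 kΩ.
Now apply the divider: V_out = 7.40 × 0.5844 = 4.324 mV.
(Unloaded it would be 4.66 mV; the load pulls it down.)

V_out ≈ 4.32 mV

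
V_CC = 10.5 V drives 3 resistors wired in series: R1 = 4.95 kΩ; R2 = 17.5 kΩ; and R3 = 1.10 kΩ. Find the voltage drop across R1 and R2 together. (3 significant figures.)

V ≈ 10.0 V

Series total: ΣR = 4.95 + 17.5 + 1.10 = 23.55 kΩ.
R_{R1..R2} = 4.95 + 17.5 = 22.45 kΩ.
V = V_CC · R/ΣR = 10.5 × 0.9533 = 10.01 V.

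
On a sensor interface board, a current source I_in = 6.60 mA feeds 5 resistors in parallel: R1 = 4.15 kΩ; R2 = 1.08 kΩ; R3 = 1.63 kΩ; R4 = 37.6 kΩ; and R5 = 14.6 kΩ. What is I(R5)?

I ≈ 0.241 mA

Conductances: ΣG = 1/4.15 + 1/1.08 + 1/1.63 + 1/37.6 + 1/14.6 = 1.875 (1/kΩ).
By the current-divider rule, I = I_in · G_k/ΣG = 6.60 × 0.03652 = 0.2410 mA.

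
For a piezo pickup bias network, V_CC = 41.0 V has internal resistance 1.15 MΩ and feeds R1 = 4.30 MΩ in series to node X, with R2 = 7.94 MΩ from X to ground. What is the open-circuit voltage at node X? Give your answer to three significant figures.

R1' = 1.15 + 4.30 = 5.450 MΩ (source resistance + R1).
V_th is the unloaded tap voltage: V_CC · R2/(R1'+R2) = 41.0 × 0.5930 = 24.31 V.

V_th ≈ 24.3 V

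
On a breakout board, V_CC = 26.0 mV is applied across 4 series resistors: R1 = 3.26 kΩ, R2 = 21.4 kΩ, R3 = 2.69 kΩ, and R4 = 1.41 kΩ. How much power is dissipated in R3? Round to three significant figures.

Series current I = V_CC/ΣR = 26.0/28.76 = 0.9040 µA.
P(R3) = I²·R3 = (0.9040)² × 2.69 = 2.198 nW.

P ≈ 2.20 nW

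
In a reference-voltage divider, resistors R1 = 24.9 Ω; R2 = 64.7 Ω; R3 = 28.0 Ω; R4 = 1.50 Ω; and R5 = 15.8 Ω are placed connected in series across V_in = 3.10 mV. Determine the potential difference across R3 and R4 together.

V ≈ 0.678 mV

ΣR = 24.9 + 64.7 + 28.0 + 1.50 + 15.8 = 134.9 Ω.
R_{R3..R4} = 28.0 + 1.50 = 29.50 Ω.
By the voltage-divider rule, V = 3.10 × 29.50/134.9 = 0.6779 mV.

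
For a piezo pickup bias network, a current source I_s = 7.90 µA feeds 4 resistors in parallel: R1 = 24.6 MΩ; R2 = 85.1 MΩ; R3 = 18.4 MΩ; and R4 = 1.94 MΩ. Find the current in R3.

Total conductance ΣG = 1/24.6 + 1/85.1 + 1/18.4 + 1/1.94 = 0.6222 (units of 1/MΩ).
Current divider: I(R3) = I_s · G_k/ΣG = 7.90 × (0.05435/0.6222) = 7.90 × 0.08735 = 0.6900 µA.

I ≈ 0.690 µA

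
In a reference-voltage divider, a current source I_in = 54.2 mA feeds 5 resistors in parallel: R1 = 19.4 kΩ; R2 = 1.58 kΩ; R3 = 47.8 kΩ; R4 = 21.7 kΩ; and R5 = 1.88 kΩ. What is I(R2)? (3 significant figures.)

I ≈ 26.7 mA

ΣG = 1/19.4 + 1/1.58 + 1/47.8 + 1/21.7 + 1/1.88 = 1.283.
Current divider: I(R2) = I_in · G_k/ΣG = 54.2 × (0.6329/1.283) = 54.2 × 0.4932 = 26.73 mA.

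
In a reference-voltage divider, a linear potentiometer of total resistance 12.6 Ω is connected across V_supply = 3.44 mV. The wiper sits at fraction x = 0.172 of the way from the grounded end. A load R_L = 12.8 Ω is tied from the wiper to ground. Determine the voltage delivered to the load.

V_out ≈ 0.519 mV

The pot divides into 10.43 Ω above the wiper and 2.167 Ω below.
R_L loads the lower segment: effective lower R = 1.853 Ω.
V_out = 3.44 × 1.853/(10.43 + 1.853) = 0.5189 mV.
(Unloaded: V_out = x·V_supply = 0.592 mV.)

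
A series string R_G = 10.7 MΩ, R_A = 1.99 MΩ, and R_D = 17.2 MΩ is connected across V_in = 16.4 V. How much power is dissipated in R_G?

ΣR = 29.89 MΩ → I = 16.4/29.89 = 0.5487 µA.
P = I²R = 0.3010 × 10.7 = 3.221 µW.

P ≈ 3.22 µW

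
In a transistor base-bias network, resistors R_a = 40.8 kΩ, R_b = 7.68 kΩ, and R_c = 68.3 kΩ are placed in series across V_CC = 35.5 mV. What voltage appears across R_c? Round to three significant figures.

Total series resistance ΣR = 40.8 + 7.68 + 68.3 = 116.8 kΩ.
By the voltage-divider rule, V = 35.5 × 68.30/116.8 = 20.76 mV.

V ≈ 20.8 mV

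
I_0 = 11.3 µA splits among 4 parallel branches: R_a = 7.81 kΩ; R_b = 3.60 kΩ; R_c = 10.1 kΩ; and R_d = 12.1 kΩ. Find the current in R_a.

Total conductance ΣG = 1/7.81 + 1/3.60 + 1/10.1 + 1/12.1 = 0.5875 (units of 1/kΩ).
Current divider: I(R_a) = I_0 · G_k/ΣG = 11.3 × (0.1280/0.5875) = 11.3 × 0.2180 = 2.463 µA.

I ≈ 2.46 µA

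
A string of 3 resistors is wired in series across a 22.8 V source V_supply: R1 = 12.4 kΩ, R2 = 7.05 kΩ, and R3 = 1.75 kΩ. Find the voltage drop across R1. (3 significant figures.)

Total series resistance ΣR = 12.4 + 7.05 + 1.75 = 21.20 kΩ.
By the voltage-divider rule, V = 22.8 × 12.40/21.20 = 13.34 V.

V ≈ 13.3 V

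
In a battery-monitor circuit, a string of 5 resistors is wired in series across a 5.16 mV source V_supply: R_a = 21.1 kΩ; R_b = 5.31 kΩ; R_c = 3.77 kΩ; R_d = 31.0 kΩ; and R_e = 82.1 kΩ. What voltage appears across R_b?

ΣR = 21.1 + 5.31 + 3.77 + 31.0 + 82.1 = 143.3 kΩ.
By the voltage-divider rule, V = 5.16 × 5.310/143.3 = 0.1912 mV.

V ≈ 0.191 mV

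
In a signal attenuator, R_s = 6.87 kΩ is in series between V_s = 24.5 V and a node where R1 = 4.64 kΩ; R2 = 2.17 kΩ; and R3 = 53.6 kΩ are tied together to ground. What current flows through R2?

I ≈ 1.96 mA

Equivalent of the parallel group: R_p = 1.439 kΩ.
V_A = 24.5 × 1.439/8.309 = 4.243 V.
I(R2) = V_A / R2 = 4.243/2.17 = 1.955 mA.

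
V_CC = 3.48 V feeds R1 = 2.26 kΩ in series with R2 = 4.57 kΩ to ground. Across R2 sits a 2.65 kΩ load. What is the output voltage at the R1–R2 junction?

The load sits in parallel with R2, giving an effective lower resistance R2' = R2·R_L/(R2+R_L) = 1.677 kΩ.
Then V_out = V_CC · R2'/(R1 + R2') = 3.48 × 1.677/3.937 = 1.483 V.

V_out ≈ 1.48 V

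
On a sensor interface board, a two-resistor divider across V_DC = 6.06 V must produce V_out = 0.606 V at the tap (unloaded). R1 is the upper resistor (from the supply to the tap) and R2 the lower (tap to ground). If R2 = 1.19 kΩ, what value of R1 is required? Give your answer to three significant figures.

R1 ≈ 10.7 kΩ

Required fraction k = V_out/V_DC = 0.1000.
So R1 = R2 · (V_DC/V_out − 1) = 1.19 × (6.06/0.606 − 1) = 1.19 × 9.000 = 10.71 kΩ.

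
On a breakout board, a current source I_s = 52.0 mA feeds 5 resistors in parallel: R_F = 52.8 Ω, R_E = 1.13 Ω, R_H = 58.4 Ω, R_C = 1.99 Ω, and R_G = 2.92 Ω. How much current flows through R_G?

I ≈ 10.1 mA

Conductances: ΣG = 1/52.8 + 1/1.13 + 1/58.4 + 1/1.99 + 1/2.92 = 1.766 (1/Ω).
R_G takes the fraction G_k/ΣG = 0.3425/1.766 = 0.1939, so I = 52.0 × 0.1939 = 10.08 mA.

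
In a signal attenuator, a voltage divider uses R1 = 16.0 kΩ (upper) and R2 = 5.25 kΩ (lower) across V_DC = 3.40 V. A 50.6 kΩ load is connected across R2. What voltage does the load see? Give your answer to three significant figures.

V_out ≈ 0.779 V

First combine the lower leg with the load: R2 ‖ R_L = 4.756 kΩ.
Now apply the divider: V_out = 3.40 × 0.2292 = 0.7791 V.
(Unloaded it would be 0.840 V; the load pulls it down.)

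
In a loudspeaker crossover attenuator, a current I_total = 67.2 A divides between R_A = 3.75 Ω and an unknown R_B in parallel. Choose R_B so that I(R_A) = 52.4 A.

R_B ≈ 13.3 Ω

In a two-way split, I_A/I_total = R_B/(R_A + R_B).
With f = 0.7798, R_B = R_A · f/(1−f) = 3.75 × 3.541 = 13.28 Ω.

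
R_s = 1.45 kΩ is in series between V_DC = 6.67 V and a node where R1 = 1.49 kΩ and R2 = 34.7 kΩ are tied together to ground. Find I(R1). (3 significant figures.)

Parallel bank: R_p = 1/(1/1.49 + 1/34.7) = 1.429 kΩ.
V_A by voltage divider: V_A = 6.67 × 1.429/(1.45 + 1.429) = 3.310 V.
I(R1) = V_A / R1 = 3.310/1.49 = 2.222 mA.
(Check via current divider: I_total = 2.317 mA; share G_k/ΣG = 0.9588 → same result.)

I ≈ 2.22 mA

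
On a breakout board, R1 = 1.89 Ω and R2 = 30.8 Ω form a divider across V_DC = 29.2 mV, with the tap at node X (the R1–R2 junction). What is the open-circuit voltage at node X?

With X open, the divider is unloaded: V_th = 29.2 × 30.8/32.69 = 27.51 mV.

V_th ≈ 27.5 mV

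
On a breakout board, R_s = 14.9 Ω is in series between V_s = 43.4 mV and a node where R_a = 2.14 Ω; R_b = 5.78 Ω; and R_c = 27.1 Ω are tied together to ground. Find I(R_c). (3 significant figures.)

I ≈ 0.144 mA

Equivalent of the parallel group: R_p = 1.477 Ω.
V_A = 43.4 × 1.477/16.38 = 3.913 mV.
I(R_c) = V_A / R_c = 3.913/27.1 = 0.1444 mA.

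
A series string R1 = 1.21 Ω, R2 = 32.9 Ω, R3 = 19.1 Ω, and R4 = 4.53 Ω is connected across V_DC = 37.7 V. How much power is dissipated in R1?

P ≈ 0.516 W

Series current I = V_DC/ΣR = 37.7/57.74 = 0.6529 A.
P = I²R = 0.4263 × 1.21 = 0.5158 W.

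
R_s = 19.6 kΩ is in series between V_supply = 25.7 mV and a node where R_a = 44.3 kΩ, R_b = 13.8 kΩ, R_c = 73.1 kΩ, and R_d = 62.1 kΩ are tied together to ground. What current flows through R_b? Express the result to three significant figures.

Combine the parallel branches: R_p = (1/44.3 + 1/13.8 + 1/73.1 + 1/62.1)⁻¹ = 8.012 kΩ.
Node voltage V_A = V_supply · R_p/(R_s + R_p) = 25.7 × 0.2902 = 7.457 mV.
Branch current I = V_A/R_b = 7.457/13.8 = 0.5404 µA.
(Check via current divider: I_total = 0.9308 µA; share G_k/ΣG = 0.5805 → same result.)

I ≈ 0.540 µA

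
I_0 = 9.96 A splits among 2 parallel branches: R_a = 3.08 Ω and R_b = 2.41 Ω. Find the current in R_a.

For two parallel branches, I_k = I_0 · (other R)/(sum of R).
So I = 9.96 × 2.41/5.490 = 4.372 A.

I ≈ 4.37 A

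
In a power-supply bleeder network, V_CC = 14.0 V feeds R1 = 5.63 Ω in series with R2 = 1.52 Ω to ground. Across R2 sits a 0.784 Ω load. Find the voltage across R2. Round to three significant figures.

R2 ‖ R_L = (1.52 × 0.784)/(1.52 + 0.784) = 0.5172 Ω.
Now apply the divider: V_out = 14.0 × 0.08414 = 1.178 V.
(Unloaded it would be 2.98 V; the load pulls it down.)

V_out ≈ 1.18 V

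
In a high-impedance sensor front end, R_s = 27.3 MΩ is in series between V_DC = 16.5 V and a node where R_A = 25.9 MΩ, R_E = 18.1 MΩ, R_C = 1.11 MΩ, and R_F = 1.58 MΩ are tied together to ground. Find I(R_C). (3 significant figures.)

I ≈ 0.327 µA

Combine the parallel branches: R_p = (1/25.9 + 1/18.1 + 1/1.11 + 1/1.58)⁻¹ = 0.6144 MΩ.
Node voltage V_A = V_DC · R_p/(R_s + R_p) = 16.5 × 0.02201 = 0.3632 V.
Branch current I = V_A/R_C = 0.3632/1.11 = 0.3272 µA.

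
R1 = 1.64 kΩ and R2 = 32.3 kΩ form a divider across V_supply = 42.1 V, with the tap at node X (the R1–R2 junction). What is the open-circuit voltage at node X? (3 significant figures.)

V_th is the unloaded tap voltage: V_supply · R2/(R1+R2) = 42.1 × 0.9517 = 40.07 V.

V_th ≈ 40.1 V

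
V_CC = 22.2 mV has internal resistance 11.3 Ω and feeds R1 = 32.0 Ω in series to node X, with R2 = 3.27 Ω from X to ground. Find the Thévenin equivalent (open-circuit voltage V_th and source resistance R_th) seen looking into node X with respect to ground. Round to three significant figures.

R1' = 11.3 + 32.0 = 43.30 Ω (source resistance + R1).
With X open, the divider is unloaded: V_th = 22.2 × 3.27/46.57 = 1.559 mV.
With V_CC suppressed (replaced by a short), R_th = R1' ‖ R2 = (43.30 × 3.27)/(43.30 + 3.27) = 3.040 Ω.

V_th ≈ 1.56 mV, R_th ≈ 3.04 Ω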